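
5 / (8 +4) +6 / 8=7 / 6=1.17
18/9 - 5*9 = -43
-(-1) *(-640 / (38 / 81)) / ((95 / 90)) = -466560 / 361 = -1292.41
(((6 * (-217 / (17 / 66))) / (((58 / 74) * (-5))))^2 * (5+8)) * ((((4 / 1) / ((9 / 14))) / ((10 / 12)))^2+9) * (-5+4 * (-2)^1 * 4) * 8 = -414535500393.67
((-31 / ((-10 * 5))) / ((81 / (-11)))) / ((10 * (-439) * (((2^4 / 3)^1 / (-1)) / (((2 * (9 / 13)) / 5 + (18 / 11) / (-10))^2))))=-7533 / 163220200000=-0.00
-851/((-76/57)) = 2553/4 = 638.25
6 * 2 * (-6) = -72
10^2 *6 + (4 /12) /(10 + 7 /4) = 84604 /141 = 600.03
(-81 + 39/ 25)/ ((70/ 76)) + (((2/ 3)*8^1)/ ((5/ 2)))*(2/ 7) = -224804/ 2625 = -85.64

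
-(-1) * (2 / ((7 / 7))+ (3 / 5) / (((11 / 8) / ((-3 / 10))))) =514 / 275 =1.87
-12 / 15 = -0.80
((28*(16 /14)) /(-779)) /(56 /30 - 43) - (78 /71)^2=-2921812332 /2422921363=-1.21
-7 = -7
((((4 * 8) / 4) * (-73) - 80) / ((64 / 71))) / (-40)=5893 / 320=18.42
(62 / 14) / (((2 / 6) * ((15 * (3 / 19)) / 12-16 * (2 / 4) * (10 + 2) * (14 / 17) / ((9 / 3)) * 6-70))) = -0.06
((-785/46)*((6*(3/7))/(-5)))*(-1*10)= -14130/161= -87.76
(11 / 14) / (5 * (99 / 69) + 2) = 253 / 2954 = 0.09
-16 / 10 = -8 / 5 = -1.60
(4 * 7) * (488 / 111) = 13664 / 111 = 123.10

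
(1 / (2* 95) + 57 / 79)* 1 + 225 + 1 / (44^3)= 144308475633 / 639305920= 225.73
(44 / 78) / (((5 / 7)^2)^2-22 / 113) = 5968886 / 694317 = 8.60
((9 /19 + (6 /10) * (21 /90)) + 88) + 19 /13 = 1112429 /12350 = 90.08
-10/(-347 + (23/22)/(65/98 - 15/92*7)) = 237050/8277477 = 0.03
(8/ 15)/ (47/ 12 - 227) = -32/ 13385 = -0.00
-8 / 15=-0.53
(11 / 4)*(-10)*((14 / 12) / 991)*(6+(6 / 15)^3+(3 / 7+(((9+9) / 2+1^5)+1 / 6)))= -962071 / 1783800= -0.54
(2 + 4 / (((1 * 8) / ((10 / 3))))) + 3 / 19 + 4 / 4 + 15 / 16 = 5255 / 912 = 5.76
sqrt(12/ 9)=2 * sqrt(3)/ 3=1.15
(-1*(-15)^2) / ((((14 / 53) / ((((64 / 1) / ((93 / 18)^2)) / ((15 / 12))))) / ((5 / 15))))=-3663360 / 6727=-544.58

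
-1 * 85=-85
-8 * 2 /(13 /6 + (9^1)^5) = -96 /354307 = -0.00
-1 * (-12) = 12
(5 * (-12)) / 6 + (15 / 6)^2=-15 / 4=-3.75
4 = 4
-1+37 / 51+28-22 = 292 / 51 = 5.73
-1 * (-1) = 1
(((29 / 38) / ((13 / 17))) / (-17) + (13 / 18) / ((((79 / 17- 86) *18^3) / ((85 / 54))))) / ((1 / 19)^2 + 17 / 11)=-23759537071831 / 626589584419968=-0.04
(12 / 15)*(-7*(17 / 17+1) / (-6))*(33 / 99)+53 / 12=907 / 180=5.04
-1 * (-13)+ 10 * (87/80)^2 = 15889/640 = 24.83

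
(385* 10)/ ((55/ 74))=5180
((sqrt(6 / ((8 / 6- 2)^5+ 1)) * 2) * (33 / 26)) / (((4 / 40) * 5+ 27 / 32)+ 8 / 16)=28512 * sqrt(422) / 161837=3.62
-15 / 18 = -0.83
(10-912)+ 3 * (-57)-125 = -1198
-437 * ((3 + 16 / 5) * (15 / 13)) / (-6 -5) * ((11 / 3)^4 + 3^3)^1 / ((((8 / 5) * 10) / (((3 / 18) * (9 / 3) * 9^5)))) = 124642004823 / 1144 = 108952801.42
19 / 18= 1.06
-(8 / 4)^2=-4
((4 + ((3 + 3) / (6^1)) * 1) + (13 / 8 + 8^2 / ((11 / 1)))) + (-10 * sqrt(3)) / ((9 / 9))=1095 / 88 - 10 * sqrt(3)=-4.88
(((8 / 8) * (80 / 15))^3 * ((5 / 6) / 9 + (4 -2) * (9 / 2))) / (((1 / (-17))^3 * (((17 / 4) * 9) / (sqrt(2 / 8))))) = -581218304 / 6561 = -88586.85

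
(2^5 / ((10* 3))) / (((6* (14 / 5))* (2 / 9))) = 2 / 7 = 0.29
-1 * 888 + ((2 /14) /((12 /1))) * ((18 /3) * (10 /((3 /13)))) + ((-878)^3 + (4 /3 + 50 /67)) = -317436569333 /469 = -676837034.83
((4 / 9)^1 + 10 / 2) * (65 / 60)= 637 / 108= 5.90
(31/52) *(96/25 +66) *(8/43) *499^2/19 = 26954856252/265525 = 101515.32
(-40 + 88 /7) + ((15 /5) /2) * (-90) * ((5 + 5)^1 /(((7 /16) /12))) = -37056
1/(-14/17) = -17/14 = -1.21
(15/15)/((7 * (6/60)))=1.43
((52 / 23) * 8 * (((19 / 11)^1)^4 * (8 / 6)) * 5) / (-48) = -67766920 / 3030687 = -22.36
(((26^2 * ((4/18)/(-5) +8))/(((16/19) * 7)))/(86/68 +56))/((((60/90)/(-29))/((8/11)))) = -1133444468/2248785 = -504.03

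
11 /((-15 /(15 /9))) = -11 /9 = -1.22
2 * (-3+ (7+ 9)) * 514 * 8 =106912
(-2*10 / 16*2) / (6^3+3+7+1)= -5 / 454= -0.01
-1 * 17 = -17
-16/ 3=-5.33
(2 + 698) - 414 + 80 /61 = 17526 /61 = 287.31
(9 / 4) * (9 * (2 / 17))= 81 / 34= 2.38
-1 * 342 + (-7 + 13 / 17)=-5920 / 17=-348.24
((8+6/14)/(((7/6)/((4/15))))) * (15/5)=1416/245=5.78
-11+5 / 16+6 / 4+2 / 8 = -143 / 16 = -8.94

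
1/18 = 0.06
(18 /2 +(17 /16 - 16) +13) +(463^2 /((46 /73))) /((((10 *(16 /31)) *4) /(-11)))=-5336079597 /29440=-181252.70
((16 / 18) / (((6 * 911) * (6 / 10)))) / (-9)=-20 / 664119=-0.00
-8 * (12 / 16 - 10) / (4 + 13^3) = 74 / 2201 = 0.03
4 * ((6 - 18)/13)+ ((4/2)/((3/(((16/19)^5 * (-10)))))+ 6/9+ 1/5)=-909159783/160946435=-5.65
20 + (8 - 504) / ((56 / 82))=-706.29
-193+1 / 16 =-3087 / 16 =-192.94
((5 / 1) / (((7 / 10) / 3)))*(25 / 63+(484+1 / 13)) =19839200 / 1911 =10381.58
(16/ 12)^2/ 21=0.08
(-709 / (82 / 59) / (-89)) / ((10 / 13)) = 543803 / 72980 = 7.45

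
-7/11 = -0.64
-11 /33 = -1 /3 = -0.33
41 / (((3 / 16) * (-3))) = -72.89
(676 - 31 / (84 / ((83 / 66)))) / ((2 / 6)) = 3745171 / 1848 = 2026.61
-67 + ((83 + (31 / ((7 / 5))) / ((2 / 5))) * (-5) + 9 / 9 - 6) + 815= 717 / 14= 51.21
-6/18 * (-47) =47/3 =15.67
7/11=0.64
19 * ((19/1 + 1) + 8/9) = 3572/9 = 396.89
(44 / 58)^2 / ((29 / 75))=36300 / 24389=1.49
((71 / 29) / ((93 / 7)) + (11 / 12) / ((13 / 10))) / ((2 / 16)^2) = 665248 / 11687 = 56.92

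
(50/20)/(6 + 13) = 5/38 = 0.13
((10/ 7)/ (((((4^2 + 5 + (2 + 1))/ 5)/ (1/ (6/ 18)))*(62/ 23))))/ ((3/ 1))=575/ 5208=0.11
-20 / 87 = -0.23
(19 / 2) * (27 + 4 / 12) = 779 / 3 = 259.67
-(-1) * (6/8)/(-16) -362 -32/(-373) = -8640735/23872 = -361.96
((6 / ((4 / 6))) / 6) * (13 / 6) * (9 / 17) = 117 / 68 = 1.72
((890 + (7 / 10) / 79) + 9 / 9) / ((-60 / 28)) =-4927279 / 11850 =-415.80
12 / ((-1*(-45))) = 4 / 15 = 0.27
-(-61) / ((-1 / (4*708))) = -172752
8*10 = 80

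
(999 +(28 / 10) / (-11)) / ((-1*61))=-54931 / 3355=-16.37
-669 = -669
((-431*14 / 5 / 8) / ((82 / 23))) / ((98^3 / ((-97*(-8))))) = -961561 / 27563480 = -0.03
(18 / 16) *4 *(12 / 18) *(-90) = -270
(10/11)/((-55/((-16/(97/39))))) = 1248/11737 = 0.11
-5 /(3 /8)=-40 /3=-13.33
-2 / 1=-2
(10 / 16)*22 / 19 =55 / 76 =0.72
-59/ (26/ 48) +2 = -1390/ 13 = -106.92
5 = 5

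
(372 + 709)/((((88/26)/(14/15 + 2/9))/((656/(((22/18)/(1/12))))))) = 16507.44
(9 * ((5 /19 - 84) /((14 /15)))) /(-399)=71595 /35378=2.02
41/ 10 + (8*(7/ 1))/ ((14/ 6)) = 281/ 10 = 28.10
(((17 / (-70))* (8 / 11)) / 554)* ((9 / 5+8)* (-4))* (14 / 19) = 13328 / 1447325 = 0.01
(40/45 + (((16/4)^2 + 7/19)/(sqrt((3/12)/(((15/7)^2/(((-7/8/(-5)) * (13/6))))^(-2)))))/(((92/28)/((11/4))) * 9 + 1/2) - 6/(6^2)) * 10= 427817923/44451450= 9.62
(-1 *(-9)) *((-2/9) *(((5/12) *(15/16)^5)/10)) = -253125/4194304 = -0.06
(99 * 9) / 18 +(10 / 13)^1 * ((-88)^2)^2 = 1199392007 / 26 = 46130461.81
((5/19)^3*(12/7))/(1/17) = 25500/48013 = 0.53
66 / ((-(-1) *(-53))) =-66 / 53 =-1.25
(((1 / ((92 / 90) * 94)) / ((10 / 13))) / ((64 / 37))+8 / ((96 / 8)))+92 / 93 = 85637285 / 51472896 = 1.66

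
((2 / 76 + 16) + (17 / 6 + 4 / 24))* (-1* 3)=-2169 / 38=-57.08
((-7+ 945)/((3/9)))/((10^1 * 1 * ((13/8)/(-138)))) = -1553328/65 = -23897.35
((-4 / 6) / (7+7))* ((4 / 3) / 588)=-1 / 9261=-0.00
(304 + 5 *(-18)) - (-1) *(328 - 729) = -187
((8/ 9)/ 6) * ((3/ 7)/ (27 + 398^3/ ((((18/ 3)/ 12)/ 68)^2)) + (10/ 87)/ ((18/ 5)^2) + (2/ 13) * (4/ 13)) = 2185551479411512118/ 262470085822245930993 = 0.01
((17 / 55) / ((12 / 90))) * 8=204 / 11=18.55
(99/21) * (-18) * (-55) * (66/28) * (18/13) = 9702990/637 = 15232.32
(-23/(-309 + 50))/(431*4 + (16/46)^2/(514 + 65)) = 7044693/136763848732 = 0.00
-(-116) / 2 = 58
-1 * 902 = -902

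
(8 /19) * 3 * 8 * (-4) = -40.42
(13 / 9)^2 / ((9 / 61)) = 10309 / 729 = 14.14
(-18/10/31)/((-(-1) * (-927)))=1/15965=0.00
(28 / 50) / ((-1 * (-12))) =7 / 150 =0.05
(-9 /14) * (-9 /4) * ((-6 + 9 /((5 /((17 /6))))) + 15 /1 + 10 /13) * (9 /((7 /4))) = 110.61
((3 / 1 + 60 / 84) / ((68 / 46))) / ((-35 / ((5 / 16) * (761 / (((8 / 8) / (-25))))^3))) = 2058947081546875 / 13328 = 154482824245.71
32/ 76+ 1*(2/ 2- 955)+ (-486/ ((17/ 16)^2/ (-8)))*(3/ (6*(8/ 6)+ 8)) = -1690246/ 5491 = -307.82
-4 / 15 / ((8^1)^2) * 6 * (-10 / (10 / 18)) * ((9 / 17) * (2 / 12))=27 / 680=0.04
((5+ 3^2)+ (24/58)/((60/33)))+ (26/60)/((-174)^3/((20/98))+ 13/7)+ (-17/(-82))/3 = 76789042870853/5371105673195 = 14.30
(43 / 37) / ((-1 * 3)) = -43 / 111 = -0.39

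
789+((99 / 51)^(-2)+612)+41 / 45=7634851 / 5445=1402.18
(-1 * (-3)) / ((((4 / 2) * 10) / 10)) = 3 / 2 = 1.50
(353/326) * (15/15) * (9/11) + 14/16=25259/14344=1.76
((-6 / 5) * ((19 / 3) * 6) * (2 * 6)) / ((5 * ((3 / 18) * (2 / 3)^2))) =-36936 / 25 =-1477.44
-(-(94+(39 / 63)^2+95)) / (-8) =-41759 / 1764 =-23.67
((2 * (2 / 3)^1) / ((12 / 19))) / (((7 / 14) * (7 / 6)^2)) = 152 / 49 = 3.10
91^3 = 753571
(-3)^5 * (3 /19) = -729 /19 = -38.37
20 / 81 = 0.25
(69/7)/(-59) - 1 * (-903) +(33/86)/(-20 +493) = 1378874499/1527274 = 902.83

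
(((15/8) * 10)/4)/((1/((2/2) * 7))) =525/16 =32.81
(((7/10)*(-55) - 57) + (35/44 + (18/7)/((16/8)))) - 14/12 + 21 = -67993/924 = -73.59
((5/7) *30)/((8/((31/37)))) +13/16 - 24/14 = 5563/4144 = 1.34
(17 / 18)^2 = 289 / 324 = 0.89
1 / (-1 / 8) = -8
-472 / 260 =-118 / 65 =-1.82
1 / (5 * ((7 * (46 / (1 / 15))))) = 1 / 24150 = 0.00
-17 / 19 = -0.89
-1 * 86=-86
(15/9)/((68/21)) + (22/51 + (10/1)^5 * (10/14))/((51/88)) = 8976091693/72828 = 123250.56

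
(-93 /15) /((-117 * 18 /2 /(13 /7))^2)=-31 /1607445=-0.00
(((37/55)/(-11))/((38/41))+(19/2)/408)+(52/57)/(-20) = -276129/3126640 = -0.09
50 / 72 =25 / 36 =0.69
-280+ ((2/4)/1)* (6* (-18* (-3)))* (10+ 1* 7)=2474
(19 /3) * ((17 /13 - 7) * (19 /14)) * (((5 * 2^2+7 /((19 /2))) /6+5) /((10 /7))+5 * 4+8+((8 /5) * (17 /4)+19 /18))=-110371 /54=-2043.91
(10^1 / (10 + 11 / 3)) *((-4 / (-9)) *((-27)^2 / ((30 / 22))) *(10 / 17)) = 71280 / 697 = 102.27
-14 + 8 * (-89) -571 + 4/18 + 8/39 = -151699/117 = -1296.57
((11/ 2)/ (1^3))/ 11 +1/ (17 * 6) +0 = 26/ 51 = 0.51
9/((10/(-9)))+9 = 9/10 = 0.90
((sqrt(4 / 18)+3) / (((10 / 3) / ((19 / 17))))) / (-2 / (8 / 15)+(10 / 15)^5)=-83106 / 298945 - 9234*sqrt(2) / 298945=-0.32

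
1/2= 0.50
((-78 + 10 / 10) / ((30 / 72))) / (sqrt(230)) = -462 * sqrt(230) / 575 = -12.19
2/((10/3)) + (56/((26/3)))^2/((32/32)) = 35787/845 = 42.35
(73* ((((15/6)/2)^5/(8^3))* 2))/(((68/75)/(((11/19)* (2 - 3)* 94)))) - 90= -24086599035/169345024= -142.23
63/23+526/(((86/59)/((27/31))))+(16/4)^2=10210580/30659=333.04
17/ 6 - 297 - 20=-314.17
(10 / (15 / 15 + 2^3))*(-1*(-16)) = 160 / 9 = 17.78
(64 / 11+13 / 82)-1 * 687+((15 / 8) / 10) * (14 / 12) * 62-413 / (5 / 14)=-65804897 / 36080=-1823.86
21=21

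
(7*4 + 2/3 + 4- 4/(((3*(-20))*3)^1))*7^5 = 24723097/45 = 549402.16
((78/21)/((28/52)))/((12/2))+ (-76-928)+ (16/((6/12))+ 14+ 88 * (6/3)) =-114785/147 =-780.85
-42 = -42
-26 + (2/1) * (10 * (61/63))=-6.63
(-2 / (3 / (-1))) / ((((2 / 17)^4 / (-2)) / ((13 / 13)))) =-83521 / 12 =-6960.08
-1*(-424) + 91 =515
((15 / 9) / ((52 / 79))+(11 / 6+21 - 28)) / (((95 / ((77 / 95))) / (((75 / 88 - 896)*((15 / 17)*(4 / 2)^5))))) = 226629921 / 398905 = 568.13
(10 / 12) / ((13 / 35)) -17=-1151 / 78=-14.76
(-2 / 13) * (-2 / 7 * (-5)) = -20 / 91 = -0.22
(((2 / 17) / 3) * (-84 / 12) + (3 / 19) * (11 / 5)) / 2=353 / 9690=0.04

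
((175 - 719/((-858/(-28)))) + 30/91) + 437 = 136028/231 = 588.87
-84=-84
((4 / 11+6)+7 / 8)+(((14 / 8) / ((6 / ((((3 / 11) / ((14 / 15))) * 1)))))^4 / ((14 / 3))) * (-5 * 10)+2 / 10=249792295497 / 33582940160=7.44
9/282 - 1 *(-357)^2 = -127448.97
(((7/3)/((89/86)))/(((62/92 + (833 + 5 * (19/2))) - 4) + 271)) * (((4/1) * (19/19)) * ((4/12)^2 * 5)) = 34615/7932303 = 0.00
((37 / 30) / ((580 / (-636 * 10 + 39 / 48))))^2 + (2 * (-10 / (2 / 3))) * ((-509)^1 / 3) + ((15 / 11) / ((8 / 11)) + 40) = 411926484400321 / 77506560000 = 5314.73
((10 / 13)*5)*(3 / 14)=75 / 91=0.82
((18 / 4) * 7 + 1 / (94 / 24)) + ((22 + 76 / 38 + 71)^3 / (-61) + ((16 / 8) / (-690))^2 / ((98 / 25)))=-9379520134409 / 668839563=-14023.57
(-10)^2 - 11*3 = 67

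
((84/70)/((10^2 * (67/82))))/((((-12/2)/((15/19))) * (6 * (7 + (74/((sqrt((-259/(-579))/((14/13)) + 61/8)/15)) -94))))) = -1517 * sqrt(43127394)/11510455249515 -44281927/230209104990300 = -0.00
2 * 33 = 66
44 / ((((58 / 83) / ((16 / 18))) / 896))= 13088768 / 261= 50148.54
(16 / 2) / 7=8 / 7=1.14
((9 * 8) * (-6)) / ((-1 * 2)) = 216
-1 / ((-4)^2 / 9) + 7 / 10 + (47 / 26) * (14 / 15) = 5693 / 3120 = 1.82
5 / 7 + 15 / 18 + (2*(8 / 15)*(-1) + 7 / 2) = 418 / 105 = 3.98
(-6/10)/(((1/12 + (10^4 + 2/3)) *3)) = -4/200015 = -0.00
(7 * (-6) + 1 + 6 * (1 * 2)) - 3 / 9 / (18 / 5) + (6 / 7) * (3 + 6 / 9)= -9809 / 378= -25.95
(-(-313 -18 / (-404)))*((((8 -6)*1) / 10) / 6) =63217 / 6060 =10.43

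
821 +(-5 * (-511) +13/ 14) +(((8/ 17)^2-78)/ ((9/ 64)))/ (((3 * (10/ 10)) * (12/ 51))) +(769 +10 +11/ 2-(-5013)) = 26959903/ 3213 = 8390.88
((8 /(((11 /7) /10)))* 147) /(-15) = -5488 /11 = -498.91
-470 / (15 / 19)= -1786 / 3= -595.33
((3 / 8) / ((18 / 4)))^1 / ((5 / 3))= 1 / 20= 0.05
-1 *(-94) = 94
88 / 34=44 / 17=2.59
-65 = -65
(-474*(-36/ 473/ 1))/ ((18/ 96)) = 91008/ 473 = 192.41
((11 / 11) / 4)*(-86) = -43 / 2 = -21.50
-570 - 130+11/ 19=-13289/ 19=-699.42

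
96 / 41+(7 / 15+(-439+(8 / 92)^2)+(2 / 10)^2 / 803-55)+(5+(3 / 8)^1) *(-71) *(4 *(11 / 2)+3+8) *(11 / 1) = -1452736732003079 / 10449760200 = -139021.06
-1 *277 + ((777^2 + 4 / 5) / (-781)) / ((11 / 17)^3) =-16270345272 / 5197555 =-3130.38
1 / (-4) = -1 / 4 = -0.25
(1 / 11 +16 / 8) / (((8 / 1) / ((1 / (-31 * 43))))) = -23 / 117304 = -0.00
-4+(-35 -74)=-113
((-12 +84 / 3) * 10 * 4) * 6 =3840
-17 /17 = -1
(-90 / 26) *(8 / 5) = -72 / 13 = -5.54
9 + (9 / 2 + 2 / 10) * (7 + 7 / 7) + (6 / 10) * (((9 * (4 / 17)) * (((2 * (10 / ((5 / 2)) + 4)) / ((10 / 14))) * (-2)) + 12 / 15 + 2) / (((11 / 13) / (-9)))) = 634.18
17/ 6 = 2.83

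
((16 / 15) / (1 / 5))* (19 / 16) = 19 / 3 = 6.33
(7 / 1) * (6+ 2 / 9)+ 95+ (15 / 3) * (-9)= 842 / 9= 93.56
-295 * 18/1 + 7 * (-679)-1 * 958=-11021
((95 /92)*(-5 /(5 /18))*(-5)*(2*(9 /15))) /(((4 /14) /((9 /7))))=501.85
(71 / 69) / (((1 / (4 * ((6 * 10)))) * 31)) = 5680 / 713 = 7.97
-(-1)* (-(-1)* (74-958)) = -884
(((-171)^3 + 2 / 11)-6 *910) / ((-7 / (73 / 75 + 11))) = 49446016342 / 5775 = 8562080.75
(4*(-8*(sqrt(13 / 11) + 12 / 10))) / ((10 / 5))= -96 / 5 - 16*sqrt(143) / 11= -36.59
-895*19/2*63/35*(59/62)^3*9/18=-6286445811/953312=-6594.32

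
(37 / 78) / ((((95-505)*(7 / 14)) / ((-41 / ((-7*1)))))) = -37 / 2730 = -0.01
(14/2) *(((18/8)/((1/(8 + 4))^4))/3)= 108864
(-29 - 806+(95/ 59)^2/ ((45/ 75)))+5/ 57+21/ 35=-823421824/ 992085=-829.99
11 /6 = 1.83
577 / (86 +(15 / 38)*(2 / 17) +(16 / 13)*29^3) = 2422823 / 126403661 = 0.02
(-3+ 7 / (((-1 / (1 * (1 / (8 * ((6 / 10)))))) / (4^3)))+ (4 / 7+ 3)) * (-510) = 331160 / 7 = 47308.57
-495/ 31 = -15.97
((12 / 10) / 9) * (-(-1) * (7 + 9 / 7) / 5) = 116 / 525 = 0.22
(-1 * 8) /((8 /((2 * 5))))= -10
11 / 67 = 0.16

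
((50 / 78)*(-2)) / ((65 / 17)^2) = -578 / 6591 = -0.09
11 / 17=0.65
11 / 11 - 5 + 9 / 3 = -1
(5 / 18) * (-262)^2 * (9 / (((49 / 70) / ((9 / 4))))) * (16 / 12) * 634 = 3264022200 / 7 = 466288885.71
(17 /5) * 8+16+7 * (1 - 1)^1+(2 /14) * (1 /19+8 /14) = 201511 /4655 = 43.29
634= 634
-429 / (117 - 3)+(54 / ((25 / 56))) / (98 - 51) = -53113 / 44650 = -1.19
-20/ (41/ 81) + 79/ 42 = -64801/ 1722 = -37.63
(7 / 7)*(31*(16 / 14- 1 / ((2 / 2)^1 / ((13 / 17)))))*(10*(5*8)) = 558000 / 119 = 4689.08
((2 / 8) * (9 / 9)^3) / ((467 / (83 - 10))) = 0.04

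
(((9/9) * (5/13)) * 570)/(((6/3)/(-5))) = -7125/13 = -548.08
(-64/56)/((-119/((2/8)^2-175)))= -2799/1666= -1.68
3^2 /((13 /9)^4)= 59049 /28561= 2.07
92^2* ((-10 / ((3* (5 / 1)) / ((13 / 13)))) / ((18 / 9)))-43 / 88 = -744961 / 264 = -2821.82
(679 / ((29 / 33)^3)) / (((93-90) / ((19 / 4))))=1584.13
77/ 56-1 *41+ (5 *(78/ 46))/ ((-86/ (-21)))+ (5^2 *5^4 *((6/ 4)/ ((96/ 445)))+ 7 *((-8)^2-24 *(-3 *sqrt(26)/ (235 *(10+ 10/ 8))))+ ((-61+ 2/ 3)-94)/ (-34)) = 224 *sqrt(26)/ 1175+ 352048281643/ 3228096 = 109058.53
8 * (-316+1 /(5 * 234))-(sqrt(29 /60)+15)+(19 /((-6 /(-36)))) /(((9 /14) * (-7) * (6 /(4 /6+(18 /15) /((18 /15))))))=-4475303 /1755-sqrt(435) /30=-2550.73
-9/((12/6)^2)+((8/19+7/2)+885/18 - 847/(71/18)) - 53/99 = -87839179/534204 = -164.43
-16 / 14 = -8 / 7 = -1.14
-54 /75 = -18 /25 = -0.72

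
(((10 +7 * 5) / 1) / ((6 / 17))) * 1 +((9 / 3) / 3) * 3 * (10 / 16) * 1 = 1035 / 8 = 129.38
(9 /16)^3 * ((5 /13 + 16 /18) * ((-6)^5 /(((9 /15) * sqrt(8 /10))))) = -3284.19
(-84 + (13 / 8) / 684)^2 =211264333225 / 29942784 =7055.60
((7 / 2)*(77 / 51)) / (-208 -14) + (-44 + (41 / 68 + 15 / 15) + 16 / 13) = -6062605 / 147186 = -41.19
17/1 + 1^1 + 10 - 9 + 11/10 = 201/10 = 20.10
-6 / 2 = -3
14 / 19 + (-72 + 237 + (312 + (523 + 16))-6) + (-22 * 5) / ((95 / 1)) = 19182 / 19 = 1009.58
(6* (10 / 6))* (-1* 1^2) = -10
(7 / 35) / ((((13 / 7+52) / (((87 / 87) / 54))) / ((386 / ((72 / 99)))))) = 14861 / 407160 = 0.04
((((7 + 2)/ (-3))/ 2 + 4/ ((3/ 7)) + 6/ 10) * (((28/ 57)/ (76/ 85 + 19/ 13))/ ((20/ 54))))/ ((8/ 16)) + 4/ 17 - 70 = -253358128/ 4203845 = -60.27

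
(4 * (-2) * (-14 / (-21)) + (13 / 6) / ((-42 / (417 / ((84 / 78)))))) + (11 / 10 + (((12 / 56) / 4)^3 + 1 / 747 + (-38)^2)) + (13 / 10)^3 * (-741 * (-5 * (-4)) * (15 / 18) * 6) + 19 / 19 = -105851270489171 / 655925760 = -161376.91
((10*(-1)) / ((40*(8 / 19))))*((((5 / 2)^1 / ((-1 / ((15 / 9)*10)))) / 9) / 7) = 2375 / 6048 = 0.39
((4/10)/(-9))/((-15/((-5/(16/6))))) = -0.01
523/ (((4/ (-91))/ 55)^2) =13101163075/ 16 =818822692.19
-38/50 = -19/25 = -0.76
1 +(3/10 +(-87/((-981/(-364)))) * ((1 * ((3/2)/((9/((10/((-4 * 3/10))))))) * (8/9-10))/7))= -15112669/264870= -57.06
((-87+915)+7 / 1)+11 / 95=79336 / 95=835.12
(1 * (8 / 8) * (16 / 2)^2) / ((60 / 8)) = 128 / 15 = 8.53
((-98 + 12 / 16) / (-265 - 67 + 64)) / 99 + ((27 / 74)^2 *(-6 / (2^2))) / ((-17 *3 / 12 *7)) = 179423347 / 17289418608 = 0.01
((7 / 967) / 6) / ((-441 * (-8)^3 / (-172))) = -0.00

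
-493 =-493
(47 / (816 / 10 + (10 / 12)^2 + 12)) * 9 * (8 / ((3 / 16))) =3248640 / 16973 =191.40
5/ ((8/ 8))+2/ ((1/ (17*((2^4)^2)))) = 8709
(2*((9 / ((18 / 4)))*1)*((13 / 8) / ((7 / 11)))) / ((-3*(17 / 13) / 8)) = -7436 / 357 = -20.83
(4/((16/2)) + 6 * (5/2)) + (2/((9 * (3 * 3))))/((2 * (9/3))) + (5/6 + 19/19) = 4213/243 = 17.34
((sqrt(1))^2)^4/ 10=1/ 10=0.10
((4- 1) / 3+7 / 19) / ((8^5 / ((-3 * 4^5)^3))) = -23003136 / 19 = -1210691.37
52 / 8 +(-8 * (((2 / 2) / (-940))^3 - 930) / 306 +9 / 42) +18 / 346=1195750670893211 / 38473273818000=31.08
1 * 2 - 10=-8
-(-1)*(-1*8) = -8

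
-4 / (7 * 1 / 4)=-16 / 7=-2.29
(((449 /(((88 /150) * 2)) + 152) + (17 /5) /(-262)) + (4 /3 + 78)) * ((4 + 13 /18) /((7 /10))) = 4142.00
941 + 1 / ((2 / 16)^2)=1005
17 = 17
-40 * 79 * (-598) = 1889680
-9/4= -2.25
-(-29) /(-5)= -29 /5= -5.80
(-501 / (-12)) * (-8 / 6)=-55.67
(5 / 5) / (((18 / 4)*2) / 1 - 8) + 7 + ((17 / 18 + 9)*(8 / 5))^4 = 262848979336 / 4100625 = 64099.74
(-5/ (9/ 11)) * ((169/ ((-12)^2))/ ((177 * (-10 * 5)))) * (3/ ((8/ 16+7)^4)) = 1859/ 2419368750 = 0.00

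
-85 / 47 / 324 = -85 / 15228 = -0.01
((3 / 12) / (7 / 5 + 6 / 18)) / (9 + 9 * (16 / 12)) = 5 / 728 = 0.01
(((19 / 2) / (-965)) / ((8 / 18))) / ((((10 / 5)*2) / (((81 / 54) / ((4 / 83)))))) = -42579 / 247040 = -0.17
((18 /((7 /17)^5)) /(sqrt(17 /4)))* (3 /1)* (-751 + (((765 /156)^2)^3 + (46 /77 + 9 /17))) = 45166678551807369695199* sqrt(17) /6396479254989824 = 29113982.71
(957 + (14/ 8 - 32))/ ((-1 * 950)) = -3707/ 3800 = -0.98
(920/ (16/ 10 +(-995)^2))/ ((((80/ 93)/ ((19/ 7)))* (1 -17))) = -203205/ 1108829792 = -0.00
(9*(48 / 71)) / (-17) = -432 / 1207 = -0.36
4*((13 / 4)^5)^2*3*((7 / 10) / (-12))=-965009442943 / 10485760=-92030.47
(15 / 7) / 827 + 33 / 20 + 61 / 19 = 10697983 / 2199820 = 4.86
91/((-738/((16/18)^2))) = -2912/29889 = -0.10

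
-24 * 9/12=-18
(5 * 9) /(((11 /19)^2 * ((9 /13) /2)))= 46930 /121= 387.85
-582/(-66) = 8.82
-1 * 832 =-832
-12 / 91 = -0.13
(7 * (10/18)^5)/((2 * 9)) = 21875/1062882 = 0.02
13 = 13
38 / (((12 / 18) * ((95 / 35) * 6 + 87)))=0.55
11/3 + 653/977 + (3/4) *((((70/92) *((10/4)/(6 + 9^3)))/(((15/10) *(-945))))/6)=18558280975/4280995152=4.34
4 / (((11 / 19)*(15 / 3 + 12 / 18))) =228 / 187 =1.22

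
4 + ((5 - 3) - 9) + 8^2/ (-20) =-31/ 5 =-6.20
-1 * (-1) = 1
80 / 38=40 / 19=2.11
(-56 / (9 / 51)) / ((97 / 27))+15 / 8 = -67089 / 776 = -86.45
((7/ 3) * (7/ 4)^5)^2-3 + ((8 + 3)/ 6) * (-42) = 13086312481/ 9437184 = 1386.68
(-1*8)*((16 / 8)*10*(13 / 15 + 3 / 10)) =-186.67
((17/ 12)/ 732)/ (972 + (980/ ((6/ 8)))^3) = 51/ 58790642702144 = 0.00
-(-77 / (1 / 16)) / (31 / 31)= 1232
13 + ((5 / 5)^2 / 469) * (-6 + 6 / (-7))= 12.99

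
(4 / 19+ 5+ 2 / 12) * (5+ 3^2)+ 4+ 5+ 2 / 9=84.50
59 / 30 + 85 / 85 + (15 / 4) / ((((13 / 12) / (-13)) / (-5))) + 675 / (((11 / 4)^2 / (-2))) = 179519 / 3630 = 49.45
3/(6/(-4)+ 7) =6/11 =0.55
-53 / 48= -1.10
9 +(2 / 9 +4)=119 / 9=13.22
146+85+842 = 1073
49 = 49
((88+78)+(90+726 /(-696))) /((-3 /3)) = -254.96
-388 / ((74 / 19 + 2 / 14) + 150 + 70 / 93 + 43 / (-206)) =-988629432 / 393875939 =-2.51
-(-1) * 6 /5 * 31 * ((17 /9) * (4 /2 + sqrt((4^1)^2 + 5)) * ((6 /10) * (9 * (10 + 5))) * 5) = 56916 + 28458 * sqrt(21) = 187326.94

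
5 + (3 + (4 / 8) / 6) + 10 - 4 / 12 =71 / 4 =17.75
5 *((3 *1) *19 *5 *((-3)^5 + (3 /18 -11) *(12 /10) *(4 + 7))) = -550050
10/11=0.91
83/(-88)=-83/88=-0.94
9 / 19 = 0.47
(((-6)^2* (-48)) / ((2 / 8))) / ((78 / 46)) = -52992 / 13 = -4076.31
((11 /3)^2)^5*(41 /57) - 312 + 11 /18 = 2124772676197 /6731586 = 315642.21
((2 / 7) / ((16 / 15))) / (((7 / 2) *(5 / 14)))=3 / 14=0.21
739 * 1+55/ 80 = 11835/ 16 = 739.69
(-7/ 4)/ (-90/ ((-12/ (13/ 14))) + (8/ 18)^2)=-3969/ 16243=-0.24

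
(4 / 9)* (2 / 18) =0.05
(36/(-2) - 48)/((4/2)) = -33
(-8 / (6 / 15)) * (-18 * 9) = 3240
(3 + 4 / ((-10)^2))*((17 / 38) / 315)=34 / 7875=0.00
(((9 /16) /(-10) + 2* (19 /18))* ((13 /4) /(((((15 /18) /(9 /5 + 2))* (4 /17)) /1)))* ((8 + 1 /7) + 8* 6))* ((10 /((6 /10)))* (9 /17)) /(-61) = -287233089 /273280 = -1051.06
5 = 5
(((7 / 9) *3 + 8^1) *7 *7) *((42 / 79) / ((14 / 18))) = 27342 / 79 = 346.10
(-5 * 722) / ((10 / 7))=-2527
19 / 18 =1.06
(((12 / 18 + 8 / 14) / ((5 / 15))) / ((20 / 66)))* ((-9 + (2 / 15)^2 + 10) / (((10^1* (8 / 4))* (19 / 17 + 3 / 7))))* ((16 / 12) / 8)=556699 / 8280000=0.07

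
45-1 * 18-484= -457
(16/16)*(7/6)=7/6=1.17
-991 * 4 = -3964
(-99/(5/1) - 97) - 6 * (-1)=-554/5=-110.80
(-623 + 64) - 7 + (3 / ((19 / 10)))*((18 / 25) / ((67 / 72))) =-3594814 / 6365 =-564.78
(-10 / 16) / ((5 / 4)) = -1 / 2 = -0.50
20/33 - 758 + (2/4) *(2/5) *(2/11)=-124964/165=-757.36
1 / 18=0.06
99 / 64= 1.55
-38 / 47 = -0.81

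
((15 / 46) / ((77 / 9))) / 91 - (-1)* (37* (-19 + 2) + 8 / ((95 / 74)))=-19069523661 / 30620590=-622.77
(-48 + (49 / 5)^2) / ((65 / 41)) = 49241 / 1625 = 30.30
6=6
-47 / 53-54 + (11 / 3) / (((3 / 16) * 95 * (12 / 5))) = -1489985 / 27189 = -54.80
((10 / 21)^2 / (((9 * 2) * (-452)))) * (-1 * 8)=0.00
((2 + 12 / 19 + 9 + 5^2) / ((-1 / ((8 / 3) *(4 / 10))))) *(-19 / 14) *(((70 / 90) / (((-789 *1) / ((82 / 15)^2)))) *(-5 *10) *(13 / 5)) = 324473344 / 1597725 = 203.08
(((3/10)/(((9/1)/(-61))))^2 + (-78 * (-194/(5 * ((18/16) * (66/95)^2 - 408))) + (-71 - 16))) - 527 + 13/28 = -340239636733/551594925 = -616.83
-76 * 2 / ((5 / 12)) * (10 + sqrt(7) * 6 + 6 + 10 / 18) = -90592 / 15-10944 * sqrt(7) / 5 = -11830.49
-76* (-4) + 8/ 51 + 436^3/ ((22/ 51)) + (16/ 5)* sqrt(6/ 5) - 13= 16* sqrt(30)/ 25 + 107788017067/ 561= 192135506.30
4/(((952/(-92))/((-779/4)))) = 17917/238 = 75.28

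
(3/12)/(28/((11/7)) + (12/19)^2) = 3971/289360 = 0.01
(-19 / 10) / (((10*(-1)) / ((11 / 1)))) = 209 / 100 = 2.09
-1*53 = -53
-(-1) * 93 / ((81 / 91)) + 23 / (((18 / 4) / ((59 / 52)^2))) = 4054181 / 36504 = 111.06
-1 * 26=-26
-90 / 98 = -45 / 49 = -0.92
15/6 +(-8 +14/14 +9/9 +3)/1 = -0.50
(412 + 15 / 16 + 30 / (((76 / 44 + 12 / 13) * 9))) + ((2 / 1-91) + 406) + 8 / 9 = 39954221 / 54576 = 732.08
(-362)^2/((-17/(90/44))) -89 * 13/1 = -3164849/187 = -16924.33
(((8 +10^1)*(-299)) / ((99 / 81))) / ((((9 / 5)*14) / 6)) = -80730 / 77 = -1048.44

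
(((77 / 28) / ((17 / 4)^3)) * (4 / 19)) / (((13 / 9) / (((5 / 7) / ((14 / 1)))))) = 15840 / 59462039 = 0.00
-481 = -481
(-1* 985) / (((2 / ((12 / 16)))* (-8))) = 2955 / 64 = 46.17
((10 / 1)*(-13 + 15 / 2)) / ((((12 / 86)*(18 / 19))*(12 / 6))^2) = -36711895 / 46656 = -786.86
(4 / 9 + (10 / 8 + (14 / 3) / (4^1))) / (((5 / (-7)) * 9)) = -721 / 1620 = -0.45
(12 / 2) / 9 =2 / 3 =0.67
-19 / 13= -1.46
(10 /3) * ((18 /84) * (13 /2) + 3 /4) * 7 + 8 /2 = 54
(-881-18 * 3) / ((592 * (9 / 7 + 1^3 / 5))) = -32725 / 30784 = -1.06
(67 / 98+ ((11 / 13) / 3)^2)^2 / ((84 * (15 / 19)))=49181405855 / 5599008415728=0.01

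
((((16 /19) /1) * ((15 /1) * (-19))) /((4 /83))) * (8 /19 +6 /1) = -607560 /19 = -31976.84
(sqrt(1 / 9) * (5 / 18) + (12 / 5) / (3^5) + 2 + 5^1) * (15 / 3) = 5753 / 162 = 35.51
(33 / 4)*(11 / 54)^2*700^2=40761875 / 243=167744.34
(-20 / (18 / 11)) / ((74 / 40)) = -2200 / 333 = -6.61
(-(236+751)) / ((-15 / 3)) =987 / 5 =197.40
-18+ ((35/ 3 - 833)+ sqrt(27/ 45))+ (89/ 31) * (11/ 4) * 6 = -147305/ 186+ sqrt(15)/ 5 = -791.19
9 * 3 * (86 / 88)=1161 / 44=26.39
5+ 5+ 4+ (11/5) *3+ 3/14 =1457/70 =20.81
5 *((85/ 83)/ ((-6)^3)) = -0.02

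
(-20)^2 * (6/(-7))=-2400/7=-342.86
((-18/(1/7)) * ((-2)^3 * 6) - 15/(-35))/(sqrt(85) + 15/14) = -254034/3287 + 1185492 * sqrt(85)/16435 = 587.74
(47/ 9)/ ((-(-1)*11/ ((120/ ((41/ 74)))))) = 139120/ 1353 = 102.82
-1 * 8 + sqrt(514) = -8 + sqrt(514) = 14.67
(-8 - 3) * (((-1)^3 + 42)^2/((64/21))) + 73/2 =-385975/64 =-6030.86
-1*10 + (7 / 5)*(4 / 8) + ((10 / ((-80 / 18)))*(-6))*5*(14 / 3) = 3057 / 10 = 305.70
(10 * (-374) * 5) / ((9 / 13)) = -243100 / 9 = -27011.11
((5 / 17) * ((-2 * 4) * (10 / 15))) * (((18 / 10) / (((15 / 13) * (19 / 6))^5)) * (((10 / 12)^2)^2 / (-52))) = 228488 / 5682647205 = 0.00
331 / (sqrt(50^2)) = 6.62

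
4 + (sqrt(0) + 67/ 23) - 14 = -163/ 23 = -7.09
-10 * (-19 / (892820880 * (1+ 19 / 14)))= 0.00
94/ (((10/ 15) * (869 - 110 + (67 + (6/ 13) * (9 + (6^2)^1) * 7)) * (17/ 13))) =23829/ 214676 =0.11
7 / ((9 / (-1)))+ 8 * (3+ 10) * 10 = 9353 / 9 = 1039.22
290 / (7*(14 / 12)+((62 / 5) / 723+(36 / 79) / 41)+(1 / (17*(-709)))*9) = 27284823266300 / 770954816611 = 35.39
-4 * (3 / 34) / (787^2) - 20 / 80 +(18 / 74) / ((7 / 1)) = -2348034095 / 10908326828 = -0.22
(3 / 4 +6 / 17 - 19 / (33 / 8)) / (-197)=0.02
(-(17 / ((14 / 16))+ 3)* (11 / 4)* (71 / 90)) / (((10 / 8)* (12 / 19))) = -2329723 / 37800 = -61.63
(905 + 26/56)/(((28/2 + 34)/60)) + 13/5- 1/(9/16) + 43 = 5925289/5040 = 1175.65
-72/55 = -1.31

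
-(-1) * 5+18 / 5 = 43 / 5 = 8.60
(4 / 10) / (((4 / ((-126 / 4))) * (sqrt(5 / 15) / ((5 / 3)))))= -21 * sqrt(3) / 4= -9.09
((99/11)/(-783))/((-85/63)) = 21/2465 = 0.01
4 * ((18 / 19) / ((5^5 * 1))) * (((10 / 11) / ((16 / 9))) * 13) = 1053 / 130625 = 0.01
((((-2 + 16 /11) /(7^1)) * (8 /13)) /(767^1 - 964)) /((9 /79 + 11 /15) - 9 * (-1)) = 56880 /2301091793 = 0.00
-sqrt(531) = -3* sqrt(59) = -23.04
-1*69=-69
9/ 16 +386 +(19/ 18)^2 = 387.68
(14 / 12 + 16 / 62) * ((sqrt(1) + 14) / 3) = 1325 / 186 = 7.12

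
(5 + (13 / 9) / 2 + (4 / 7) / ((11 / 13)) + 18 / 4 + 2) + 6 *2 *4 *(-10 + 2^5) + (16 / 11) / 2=1069.62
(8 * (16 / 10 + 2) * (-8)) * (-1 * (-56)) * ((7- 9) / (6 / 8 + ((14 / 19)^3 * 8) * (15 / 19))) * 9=67258146816 / 948935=70877.51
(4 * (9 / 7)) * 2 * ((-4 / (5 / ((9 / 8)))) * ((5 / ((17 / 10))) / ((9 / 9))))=-3240 / 119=-27.23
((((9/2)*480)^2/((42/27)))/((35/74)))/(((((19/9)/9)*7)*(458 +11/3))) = 15101427456/1805209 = 8365.47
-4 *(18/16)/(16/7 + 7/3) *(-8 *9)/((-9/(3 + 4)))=-5292/97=-54.56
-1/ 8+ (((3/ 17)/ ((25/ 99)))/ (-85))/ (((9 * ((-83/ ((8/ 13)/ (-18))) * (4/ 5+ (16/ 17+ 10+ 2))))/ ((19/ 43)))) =-4318401193/ 34547206200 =-0.13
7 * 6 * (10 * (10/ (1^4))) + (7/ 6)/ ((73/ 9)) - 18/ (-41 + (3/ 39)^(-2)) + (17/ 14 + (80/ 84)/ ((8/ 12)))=137443337/ 32704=4202.65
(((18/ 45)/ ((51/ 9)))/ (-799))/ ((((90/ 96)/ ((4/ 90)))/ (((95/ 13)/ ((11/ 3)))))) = -1216/ 145677675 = -0.00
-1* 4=-4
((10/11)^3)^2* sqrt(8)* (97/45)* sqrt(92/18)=77600000* sqrt(23)/47832147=7.78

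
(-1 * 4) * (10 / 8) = -5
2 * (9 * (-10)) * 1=-180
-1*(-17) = 17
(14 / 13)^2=196 / 169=1.16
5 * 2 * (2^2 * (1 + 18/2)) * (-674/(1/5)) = -1348000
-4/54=-2/27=-0.07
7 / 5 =1.40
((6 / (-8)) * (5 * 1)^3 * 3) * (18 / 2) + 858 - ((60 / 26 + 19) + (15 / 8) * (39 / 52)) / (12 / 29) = -8626885 / 4992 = -1728.14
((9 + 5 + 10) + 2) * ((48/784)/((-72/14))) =-13/42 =-0.31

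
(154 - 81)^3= 389017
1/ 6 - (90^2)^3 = -3188645999999/ 6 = -531440999999.83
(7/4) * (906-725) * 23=29141/4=7285.25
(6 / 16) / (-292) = -3 / 2336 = -0.00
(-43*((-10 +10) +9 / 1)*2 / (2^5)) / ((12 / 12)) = -387 / 16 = -24.19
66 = 66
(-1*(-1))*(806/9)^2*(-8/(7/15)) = -25985440/189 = -137489.10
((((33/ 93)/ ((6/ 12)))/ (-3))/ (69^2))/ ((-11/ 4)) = 8/ 442773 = 0.00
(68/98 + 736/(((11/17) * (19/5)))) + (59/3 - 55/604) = 5930711863/18556692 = 319.60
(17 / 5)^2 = 11.56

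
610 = 610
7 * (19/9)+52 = 66.78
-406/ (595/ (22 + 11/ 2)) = -319/ 17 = -18.76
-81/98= -0.83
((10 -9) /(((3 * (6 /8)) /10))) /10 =4 /9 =0.44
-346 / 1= -346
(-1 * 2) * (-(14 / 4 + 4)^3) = 3375 / 4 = 843.75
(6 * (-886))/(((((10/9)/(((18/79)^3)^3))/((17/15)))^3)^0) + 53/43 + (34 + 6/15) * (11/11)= -1135279/215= -5280.37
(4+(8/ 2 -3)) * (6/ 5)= 6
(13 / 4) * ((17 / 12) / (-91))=-17 / 336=-0.05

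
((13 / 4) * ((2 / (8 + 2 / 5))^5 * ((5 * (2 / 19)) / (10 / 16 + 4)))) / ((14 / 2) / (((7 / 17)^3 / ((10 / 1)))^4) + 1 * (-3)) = 95589812500 / 995287740623874168150159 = 0.00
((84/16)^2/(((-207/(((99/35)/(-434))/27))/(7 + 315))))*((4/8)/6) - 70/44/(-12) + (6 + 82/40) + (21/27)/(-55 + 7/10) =4356339113/533269440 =8.17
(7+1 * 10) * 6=102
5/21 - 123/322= -139/966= -0.14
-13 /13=-1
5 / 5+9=10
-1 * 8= -8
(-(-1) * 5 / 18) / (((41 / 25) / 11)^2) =378125 / 30258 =12.50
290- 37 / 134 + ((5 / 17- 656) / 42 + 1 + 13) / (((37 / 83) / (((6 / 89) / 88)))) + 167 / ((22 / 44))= 1441075086981 / 2310447832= 623.72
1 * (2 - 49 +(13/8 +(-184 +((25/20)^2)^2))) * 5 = -290475/256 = -1134.67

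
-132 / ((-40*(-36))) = -11 / 120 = -0.09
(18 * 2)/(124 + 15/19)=684/2371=0.29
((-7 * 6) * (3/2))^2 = 3969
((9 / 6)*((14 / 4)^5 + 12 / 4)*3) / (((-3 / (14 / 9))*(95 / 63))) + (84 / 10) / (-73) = -817.46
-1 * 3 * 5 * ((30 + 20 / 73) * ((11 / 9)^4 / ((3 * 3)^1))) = -161783050 / 1436859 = -112.59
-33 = -33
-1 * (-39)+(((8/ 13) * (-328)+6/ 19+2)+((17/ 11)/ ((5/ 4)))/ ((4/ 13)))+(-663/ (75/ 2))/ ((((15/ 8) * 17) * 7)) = -1116829586/ 7132125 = -156.59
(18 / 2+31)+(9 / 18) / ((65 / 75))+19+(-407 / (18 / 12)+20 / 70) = -115463 / 546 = -211.47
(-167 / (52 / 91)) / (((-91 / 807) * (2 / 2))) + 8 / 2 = 134977 / 52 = 2595.71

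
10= 10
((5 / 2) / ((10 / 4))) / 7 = 1 / 7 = 0.14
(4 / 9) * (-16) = -64 / 9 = -7.11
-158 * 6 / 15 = -316 / 5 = -63.20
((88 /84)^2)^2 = 234256 /194481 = 1.20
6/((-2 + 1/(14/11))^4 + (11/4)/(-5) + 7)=1152480/1656521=0.70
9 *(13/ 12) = 39/ 4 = 9.75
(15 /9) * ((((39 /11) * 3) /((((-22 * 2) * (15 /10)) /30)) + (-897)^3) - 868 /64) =-6986387940725 /5808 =-1202890485.66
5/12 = 0.42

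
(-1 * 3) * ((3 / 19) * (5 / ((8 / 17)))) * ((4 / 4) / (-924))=0.01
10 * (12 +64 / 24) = 440 / 3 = 146.67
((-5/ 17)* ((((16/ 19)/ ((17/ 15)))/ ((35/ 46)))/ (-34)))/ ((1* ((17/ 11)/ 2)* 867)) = 40480/ 3210296677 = 0.00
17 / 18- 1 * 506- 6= -511.06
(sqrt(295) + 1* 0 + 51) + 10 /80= sqrt(295) + 409 /8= 68.30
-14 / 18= -7 / 9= -0.78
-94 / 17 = -5.53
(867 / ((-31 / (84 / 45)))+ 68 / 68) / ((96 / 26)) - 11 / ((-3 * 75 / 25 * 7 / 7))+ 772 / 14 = 6639679 / 156240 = 42.50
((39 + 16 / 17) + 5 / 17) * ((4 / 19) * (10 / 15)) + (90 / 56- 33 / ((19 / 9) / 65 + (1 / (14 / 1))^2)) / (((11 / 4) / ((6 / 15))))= -687261030 / 5640481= -121.84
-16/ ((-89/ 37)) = 592/ 89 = 6.65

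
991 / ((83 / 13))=12883 / 83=155.22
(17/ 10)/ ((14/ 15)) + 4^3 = 65.82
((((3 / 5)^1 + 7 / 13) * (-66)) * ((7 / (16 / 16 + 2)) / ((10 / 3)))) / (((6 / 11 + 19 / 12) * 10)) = -1128204 / 456625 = -2.47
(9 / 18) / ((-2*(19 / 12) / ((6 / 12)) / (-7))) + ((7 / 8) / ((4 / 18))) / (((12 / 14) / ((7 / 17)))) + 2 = 45935 / 10336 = 4.44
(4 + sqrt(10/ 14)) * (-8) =-32 - 8 * sqrt(35)/ 7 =-38.76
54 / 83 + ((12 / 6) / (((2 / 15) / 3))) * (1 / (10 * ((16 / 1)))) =2475 / 2656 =0.93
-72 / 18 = -4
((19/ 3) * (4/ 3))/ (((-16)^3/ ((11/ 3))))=-209/ 27648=-0.01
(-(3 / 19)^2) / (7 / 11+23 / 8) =-264 / 37183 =-0.01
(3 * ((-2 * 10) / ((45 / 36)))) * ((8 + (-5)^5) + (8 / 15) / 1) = 747952 / 5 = 149590.40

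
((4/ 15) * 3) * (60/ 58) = 24/ 29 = 0.83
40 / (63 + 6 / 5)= 200 / 321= 0.62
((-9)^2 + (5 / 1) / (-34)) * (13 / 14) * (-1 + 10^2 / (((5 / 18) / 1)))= 12829583 / 476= 26952.91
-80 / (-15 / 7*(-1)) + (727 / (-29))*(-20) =40372 / 87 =464.05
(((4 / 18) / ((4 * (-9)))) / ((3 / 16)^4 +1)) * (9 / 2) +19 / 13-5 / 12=31234745 / 30708756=1.02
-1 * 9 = -9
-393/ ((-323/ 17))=393/ 19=20.68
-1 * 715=-715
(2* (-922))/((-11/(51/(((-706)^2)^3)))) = 23511/340534329625341104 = 0.00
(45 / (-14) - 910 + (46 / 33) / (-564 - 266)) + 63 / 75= -874649219 / 958650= -912.38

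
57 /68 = 0.84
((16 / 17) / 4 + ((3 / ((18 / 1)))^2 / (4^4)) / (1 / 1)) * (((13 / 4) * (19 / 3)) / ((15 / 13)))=118424891 / 28200960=4.20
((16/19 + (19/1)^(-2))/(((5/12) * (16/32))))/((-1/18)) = -26352/361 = -73.00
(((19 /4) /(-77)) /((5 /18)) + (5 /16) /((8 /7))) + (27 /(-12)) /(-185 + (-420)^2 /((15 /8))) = 47507473 /925429120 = 0.05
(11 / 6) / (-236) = -11 / 1416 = -0.01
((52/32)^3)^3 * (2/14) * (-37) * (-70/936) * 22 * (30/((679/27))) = 74700540775575/91133837312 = 819.68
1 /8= 0.12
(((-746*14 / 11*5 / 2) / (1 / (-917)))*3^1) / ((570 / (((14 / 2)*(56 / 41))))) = 109529.76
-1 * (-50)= 50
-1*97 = -97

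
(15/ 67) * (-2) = -0.45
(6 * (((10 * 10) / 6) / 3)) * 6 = 200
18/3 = 6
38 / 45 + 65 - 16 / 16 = 2918 / 45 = 64.84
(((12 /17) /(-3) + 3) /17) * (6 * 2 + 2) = 658 /289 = 2.28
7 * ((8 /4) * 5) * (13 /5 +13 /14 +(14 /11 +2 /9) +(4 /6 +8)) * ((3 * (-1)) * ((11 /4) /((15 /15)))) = -7906.08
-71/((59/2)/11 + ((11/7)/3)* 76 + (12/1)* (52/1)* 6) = -32802/1749359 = -0.02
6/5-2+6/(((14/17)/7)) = 251/5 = 50.20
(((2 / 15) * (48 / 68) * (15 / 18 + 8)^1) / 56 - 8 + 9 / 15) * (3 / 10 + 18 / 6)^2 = -1914099 / 23800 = -80.42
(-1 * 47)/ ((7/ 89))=-4183/ 7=-597.57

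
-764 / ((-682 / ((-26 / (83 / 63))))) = -625716 / 28303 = -22.11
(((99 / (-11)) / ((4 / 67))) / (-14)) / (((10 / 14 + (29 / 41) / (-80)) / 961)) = 79196010 / 5399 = 14668.64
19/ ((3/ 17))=323/ 3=107.67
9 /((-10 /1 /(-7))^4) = 21609 /10000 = 2.16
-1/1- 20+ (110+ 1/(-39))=3470/39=88.97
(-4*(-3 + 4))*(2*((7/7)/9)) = -8/9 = -0.89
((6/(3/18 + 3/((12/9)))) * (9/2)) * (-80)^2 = 2073600/29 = 71503.45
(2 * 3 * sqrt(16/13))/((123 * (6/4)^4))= 128 * sqrt(13)/43173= 0.01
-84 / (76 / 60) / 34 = -630 / 323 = -1.95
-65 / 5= -13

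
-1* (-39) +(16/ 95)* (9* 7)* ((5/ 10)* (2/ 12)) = 39.88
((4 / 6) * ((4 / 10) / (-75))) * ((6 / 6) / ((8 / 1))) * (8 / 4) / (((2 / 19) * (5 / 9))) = -19 / 1250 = -0.02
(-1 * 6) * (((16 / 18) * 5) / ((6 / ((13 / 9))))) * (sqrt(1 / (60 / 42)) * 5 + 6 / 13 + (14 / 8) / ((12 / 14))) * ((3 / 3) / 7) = -260 * sqrt(70) / 567 - 3905 / 1701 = -6.13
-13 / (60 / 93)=-403 / 20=-20.15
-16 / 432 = -1 / 27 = -0.04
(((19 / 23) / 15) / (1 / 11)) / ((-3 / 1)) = -209 / 1035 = -0.20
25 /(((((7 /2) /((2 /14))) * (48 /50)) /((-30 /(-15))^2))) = 625 /147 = 4.25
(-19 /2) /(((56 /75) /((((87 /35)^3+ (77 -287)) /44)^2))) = -3969659406987513 /15943792480000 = -248.98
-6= -6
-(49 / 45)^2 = -2401 / 2025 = -1.19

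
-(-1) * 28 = 28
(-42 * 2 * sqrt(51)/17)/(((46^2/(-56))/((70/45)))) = 5488 * sqrt(51)/26979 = 1.45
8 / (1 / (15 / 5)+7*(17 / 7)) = 0.46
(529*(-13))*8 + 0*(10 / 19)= -55016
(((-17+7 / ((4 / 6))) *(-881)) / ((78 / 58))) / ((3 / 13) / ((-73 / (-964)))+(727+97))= 24246001 / 4709208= 5.15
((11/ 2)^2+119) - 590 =-440.75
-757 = -757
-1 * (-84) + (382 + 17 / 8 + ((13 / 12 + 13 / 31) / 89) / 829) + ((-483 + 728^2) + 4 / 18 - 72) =87263066986853 / 164679192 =529897.35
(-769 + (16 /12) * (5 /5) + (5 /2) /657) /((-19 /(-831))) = -279412393 /8322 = -33575.15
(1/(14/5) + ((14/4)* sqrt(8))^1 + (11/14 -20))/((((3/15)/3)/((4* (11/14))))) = -43560/49 + 330* sqrt(2) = -422.29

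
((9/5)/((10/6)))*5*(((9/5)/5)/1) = 243/125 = 1.94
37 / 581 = 0.06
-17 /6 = -2.83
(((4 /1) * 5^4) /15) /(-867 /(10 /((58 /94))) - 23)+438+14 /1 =48517268 /107859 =449.82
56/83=0.67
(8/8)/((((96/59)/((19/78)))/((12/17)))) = 1121/10608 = 0.11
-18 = -18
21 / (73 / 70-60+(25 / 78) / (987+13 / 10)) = -566592390 / 1590689749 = -0.36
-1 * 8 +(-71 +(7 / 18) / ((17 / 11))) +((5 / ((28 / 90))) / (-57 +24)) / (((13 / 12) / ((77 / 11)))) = -3583571 / 43758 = -81.90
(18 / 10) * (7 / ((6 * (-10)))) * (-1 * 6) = 63 / 50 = 1.26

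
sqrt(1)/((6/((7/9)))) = 7/54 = 0.13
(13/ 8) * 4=13/ 2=6.50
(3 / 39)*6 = 6 / 13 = 0.46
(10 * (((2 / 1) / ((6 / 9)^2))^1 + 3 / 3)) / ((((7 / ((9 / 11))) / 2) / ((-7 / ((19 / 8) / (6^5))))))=-5598720 / 19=-294669.47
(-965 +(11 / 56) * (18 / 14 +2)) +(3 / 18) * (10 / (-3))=-3404203 / 3528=-964.91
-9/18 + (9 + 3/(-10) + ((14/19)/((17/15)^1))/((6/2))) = 13593/1615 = 8.42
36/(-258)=-6/43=-0.14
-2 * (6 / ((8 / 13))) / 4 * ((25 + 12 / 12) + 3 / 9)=-1027 / 8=-128.38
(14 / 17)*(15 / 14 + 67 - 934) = -12123 / 17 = -713.12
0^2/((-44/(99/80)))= 0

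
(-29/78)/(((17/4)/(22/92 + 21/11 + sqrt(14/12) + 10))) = -59421/55913 - 29 * sqrt(42)/1989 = -1.16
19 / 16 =1.19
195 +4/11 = 2149/11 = 195.36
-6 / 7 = -0.86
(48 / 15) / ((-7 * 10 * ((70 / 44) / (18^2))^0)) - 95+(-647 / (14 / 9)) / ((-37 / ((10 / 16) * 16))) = 112454 / 6475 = 17.37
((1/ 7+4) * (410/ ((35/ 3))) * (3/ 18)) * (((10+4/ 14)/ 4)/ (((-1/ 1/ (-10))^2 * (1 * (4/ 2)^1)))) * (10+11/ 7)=86678100/ 2401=36100.83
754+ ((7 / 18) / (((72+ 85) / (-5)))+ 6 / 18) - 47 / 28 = 752.64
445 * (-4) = -1780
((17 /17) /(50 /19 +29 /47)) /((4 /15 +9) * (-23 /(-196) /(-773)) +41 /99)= 22323946260 /29932168913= 0.75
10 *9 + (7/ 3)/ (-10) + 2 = 2753/ 30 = 91.77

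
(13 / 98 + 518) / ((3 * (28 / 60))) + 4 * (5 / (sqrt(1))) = 390.09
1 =1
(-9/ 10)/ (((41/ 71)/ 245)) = -381.84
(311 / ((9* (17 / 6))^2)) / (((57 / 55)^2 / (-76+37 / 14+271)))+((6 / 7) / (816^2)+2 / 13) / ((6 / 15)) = 2486016374485 / 28123759872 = 88.40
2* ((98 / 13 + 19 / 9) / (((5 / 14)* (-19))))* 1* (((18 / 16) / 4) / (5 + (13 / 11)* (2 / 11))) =-956263 / 6234280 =-0.15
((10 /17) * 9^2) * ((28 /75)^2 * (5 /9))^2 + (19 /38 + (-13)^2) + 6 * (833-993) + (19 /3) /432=-18135082211 /22950000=-790.20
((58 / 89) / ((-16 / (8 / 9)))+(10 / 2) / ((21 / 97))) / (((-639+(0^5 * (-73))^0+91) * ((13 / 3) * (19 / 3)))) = -129292 / 84172907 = -0.00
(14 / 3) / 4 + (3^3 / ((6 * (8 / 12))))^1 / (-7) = 17 / 84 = 0.20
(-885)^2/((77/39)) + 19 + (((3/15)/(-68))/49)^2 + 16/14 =1211225913760811/3053111600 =396718.52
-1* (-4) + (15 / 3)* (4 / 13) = 72 / 13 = 5.54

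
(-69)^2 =4761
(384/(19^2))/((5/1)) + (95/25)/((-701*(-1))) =276043/1265305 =0.22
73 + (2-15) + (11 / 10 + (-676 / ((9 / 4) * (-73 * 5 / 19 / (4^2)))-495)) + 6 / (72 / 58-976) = -4263985546 / 23215095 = -183.67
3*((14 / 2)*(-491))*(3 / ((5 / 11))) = -340263 / 5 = -68052.60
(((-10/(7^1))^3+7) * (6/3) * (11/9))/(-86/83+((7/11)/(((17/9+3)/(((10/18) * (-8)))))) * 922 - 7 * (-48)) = -51590891/1025284281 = -0.05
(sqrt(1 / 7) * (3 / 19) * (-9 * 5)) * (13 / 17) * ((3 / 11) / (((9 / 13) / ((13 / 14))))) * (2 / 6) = -32955 * sqrt(7) / 348194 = -0.25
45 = 45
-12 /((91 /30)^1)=-360 /91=-3.96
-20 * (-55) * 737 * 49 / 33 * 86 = 310571800 / 3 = 103523933.33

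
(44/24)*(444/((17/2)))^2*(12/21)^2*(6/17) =138783744/240737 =576.50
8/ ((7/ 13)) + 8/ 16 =215/ 14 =15.36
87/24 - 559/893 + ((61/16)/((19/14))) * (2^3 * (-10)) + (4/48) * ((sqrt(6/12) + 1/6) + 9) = -3551935/16074 + sqrt(2)/24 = -220.92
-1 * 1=-1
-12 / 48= -1 / 4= -0.25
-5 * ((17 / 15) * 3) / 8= -17 / 8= -2.12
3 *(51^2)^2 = 20295603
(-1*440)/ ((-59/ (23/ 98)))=5060/ 2891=1.75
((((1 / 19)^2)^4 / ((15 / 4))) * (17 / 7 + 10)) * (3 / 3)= 116 / 594424706435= 0.00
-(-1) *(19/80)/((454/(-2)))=-19/18160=-0.00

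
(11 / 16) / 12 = 11 / 192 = 0.06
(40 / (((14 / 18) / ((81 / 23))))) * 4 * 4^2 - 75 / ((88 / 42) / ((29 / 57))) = 1557725415 / 134596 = 11573.34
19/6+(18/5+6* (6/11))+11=6943/330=21.04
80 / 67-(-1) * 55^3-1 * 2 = 11147071 / 67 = 166374.19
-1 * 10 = -10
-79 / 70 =-1.13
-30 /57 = -10 /19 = -0.53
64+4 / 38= 1218 / 19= 64.11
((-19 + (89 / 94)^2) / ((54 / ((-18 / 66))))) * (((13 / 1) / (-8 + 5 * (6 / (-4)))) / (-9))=693173 / 81353052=0.01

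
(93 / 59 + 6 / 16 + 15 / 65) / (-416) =-13389 / 2552576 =-0.01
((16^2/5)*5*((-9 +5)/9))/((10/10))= -1024/9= -113.78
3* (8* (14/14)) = 24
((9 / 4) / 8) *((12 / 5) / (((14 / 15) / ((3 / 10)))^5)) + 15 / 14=739181523 / 688414720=1.07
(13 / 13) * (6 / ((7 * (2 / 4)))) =12 / 7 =1.71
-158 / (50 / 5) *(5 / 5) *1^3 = -79 / 5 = -15.80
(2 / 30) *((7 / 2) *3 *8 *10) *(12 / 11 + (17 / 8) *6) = 8526 / 11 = 775.09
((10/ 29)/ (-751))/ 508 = -5/ 5531866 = -0.00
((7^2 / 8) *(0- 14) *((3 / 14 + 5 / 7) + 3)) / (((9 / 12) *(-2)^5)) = 2695 / 192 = 14.04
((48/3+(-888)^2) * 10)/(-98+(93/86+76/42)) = -14241393600/171767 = -82911.12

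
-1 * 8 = -8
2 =2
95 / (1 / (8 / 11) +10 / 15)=46.53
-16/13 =-1.23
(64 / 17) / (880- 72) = 8 / 1717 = 0.00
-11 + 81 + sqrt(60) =2 * sqrt(15) + 70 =77.75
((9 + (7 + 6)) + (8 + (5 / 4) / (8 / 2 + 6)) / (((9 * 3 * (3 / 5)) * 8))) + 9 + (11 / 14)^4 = 391374313 / 12446784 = 31.44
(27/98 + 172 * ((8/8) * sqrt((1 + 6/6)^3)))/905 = 27/88690 + 344 * sqrt(2)/905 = 0.54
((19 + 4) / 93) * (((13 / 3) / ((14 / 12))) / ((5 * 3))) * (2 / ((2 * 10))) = 299 / 48825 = 0.01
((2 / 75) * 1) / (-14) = -1 / 525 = -0.00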